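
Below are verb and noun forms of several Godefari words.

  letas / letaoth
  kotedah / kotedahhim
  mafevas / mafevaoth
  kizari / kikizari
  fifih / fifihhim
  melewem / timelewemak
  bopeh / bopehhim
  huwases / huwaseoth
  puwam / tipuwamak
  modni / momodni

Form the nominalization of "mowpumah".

mowpumahhim

kotedah and mafevas both have last vowel 'a' yet inflect differently (kotedahhim, mafevaoth), so the last vowel is not what conditions the rule; the final letter is.
"mowpumah" ends in -h. The stems ending in -h (fifih → fifihhim, kotedah → kotedahhim, bopeh → bopehhim) double the final consonant and add -im.
So mowpumah → mowpumahhim.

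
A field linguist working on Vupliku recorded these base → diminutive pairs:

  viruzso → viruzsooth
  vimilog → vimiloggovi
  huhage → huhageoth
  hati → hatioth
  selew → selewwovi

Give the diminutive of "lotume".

selew and huhage both have last vowel 'e' yet inflect differently (selewwovi, huhageoth), so the last vowel is not what conditions the rule; whether the stem ends in a vowel or a consonant is.
"lotume" ends in a vowel. The stems ending in a vowel (huhage → huhageoth, viruzso → viruzsooth, hati → hatioth) add -oth.
The other pattern: stems ending in a consonant double the final consonant and add -ovi.
So lotume → lotumeoth.

lotumeoth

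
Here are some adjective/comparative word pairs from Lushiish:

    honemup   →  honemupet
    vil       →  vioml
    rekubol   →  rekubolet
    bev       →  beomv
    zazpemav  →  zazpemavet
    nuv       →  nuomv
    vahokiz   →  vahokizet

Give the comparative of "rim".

riomm

zazpemav and nuv both end in -v yet inflect differently (zazpemavet, nuomv), so the final letter is not what conditions the rule; the number of vowels is.
"rim" has 1 vowel. The stems with 1 vowel (nuv → nuomv, bev → beomv, vil → vioml) insert -om- after the first vowel.
The other pattern: stems with 3 vowels add -et.
So rim → riomm.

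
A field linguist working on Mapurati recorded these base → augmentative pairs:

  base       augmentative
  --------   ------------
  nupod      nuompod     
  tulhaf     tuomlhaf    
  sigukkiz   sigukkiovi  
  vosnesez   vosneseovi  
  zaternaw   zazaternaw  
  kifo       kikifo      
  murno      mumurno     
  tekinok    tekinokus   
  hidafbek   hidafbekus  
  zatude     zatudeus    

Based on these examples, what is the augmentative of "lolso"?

tulhaf and zaternaw both have last vowel 'a' yet inflect differently (tuomlhaf, zazaternaw), so the last vowel is not what conditions the rule; the final letter is.
"lolso" ends in -o. The stems ending in -o (kifo → kikifo, murno → mumurno) repeat the first consonant+vowel as a prefix.
So lolso → lololso.

lololso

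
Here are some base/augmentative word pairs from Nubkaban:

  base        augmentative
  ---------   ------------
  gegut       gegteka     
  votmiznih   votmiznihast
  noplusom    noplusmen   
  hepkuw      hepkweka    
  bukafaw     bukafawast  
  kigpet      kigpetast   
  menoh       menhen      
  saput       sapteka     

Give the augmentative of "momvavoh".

momvavhen

menoh and votmiznih both end in -h yet inflect differently (menhen, votmiznihast), so the final letter is not what conditions the rule; the last vowel is.
"momvavoh" has last vowel 'o'. The stems whose last vowel is 'o' (menoh → menhen, noplusom → noplusmen) delete the last vowel and add -en.
The other patterns: stems whose last vowel is 'u' delete the last vowel and add -eka; stems whose last vowel is 'a', 'e' or 'i' add -ast.
So momvavoh → momvavhen.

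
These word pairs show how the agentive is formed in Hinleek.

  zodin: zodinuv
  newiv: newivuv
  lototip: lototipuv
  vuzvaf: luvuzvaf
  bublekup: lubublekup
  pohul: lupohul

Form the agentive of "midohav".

"midohav" has last vowel 'a'. The one such stem in the data (vuzvaf → luvuzvaf) adds the prefix lu-, so the same rule applies.
The other pattern: stems whose last vowel is 'i' add -uv.
So midohav → lumidohav.

lumidohav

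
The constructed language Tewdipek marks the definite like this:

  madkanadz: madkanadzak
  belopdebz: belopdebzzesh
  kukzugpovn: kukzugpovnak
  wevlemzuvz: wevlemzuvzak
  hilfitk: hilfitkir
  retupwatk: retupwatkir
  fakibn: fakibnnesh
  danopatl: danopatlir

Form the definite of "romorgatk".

belopdebz and madkanadz both end in -z yet inflect differently (belopdebzzesh, madkanadzak), so the final letter is not what conditions the rule; the second-to-last letter is.
"romorgatk" has second-to-last letter 't'. The stems whose second-to-last letter is 't' (retupwatk → retupwatkir, danopatl → danopatlir, hilfitk → hilfitkir) add -ir.
So romorgatk → romorgatkir.

romorgatkir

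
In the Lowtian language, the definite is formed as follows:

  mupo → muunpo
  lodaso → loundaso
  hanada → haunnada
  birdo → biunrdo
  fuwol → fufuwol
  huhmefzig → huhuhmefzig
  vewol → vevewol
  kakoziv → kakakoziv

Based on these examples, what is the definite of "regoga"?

reungoga

mupo and fuwol both have last vowel 'o' yet inflect differently (muunpo, fufuwol), so the last vowel is not what conditions the rule; whether the stem ends in a vowel or a consonant is.
"regoga" ends in a vowel. The stems ending in a vowel (mupo → muunpo, lodaso → loundaso, hanada → haunnada) insert -un- after the first vowel.
So regoga → reungoga.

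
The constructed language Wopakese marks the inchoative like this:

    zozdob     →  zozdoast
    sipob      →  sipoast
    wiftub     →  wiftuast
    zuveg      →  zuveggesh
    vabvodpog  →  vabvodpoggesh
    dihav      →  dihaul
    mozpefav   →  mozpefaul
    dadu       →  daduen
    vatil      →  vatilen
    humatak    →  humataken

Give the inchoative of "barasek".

baraseken

zozdob and vabvodpog both have last vowel 'o' yet inflect differently (zozdoast, vabvodpoggesh), so the last vowel is not what conditions the rule; the final letter is.
"barasek" ends in -k. The one such stem in the data (humatak → humataken) adds -en, so the same rule applies.
The other patterns: stems ending in -b drop the final letter and add -ast; stems ending in -g double the final consonant and add -esh; stems ending in -v drop the final letter and add -ul.
So barasek → baraseken.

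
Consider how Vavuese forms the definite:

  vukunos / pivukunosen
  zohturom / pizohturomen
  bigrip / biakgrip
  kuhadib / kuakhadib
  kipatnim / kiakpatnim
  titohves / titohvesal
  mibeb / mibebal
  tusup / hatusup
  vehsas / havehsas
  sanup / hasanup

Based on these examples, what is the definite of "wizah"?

zohturom and kipatnim both end in -m yet inflect differently (pizohturomen, kiakpatnim), so the final letter is not what conditions the rule; the last vowel is.
"wizah" has last vowel 'a'. The one such stem in the data (vehsas → havehsas) adds the prefix ha-, so the same rule applies.
The other patterns: stems whose last vowel is 'o' add pi- … -en around the stem; stems whose last vowel is 'i' insert -ak- after the first vowel; stems whose last vowel is 'e' add -al.
So wizah → hawizah.

hawizah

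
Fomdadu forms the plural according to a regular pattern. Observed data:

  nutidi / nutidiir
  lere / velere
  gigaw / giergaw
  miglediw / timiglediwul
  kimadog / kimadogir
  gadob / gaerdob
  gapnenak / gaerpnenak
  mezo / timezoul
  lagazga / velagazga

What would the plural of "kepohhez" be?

kepohhezir

miglediw and gigaw both end in -w yet inflect differently (timiglediwul, giergaw), so the final letter is not what conditions the rule; the first letter is.
"kepohhez" begins with k-. The one such stem in the data (kimadog → kimadogir) adds -ir, so the same rule applies.
The other patterns: stems beginning with m- add ti- … -ul around the stem; stems beginning with l- add the prefix ve-; stems beginning with g- insert -er- after the first vowel.
So kepohhez → kepohhezir.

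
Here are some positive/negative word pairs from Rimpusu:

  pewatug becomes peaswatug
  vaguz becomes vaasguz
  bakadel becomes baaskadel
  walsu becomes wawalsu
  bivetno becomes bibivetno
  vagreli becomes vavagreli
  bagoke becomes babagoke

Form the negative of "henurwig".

heasnurwig

pewatug and walsu both have last vowel 'u' yet inflect differently (peaswatug, wawalsu), so the last vowel is not what conditions the rule; whether the stem ends in a vowel or a consonant is.
"henurwig" ends in a consonant. The stems ending in a consonant (pewatug → peaswatug, vaguz → vaasguz, bakadel → baaskadel) insert -as- after the first vowel.
The other pattern: stems ending in a vowel repeat the first consonant+vowel as a prefix.
So henurwig → heasnurwig.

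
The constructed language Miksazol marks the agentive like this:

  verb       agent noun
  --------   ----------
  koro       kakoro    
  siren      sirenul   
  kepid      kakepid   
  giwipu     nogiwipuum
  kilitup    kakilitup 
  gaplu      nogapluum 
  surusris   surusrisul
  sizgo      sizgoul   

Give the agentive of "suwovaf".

suwovaful

sizgo and koro both end in -o yet inflect differently (sizgoul, kakoro), so the final letter is not what conditions the rule; the first letter is.
"suwovaf" begins with s-. The stems beginning with s- (sizgo → sizgoul, siren → sirenul, surusris → surusrisul) add -ul.
So suwovaf → suwovaful.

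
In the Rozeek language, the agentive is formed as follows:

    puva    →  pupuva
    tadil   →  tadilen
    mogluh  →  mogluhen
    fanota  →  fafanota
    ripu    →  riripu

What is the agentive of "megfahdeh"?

megfahdehen

mogluh and ripu both have last vowel 'u' yet inflect differently (mogluhen, riripu), so the last vowel is not what conditions the rule; whether the stem ends in a vowel or a consonant is.
"megfahdeh" ends in a consonant. The stems ending in a consonant (mogluh → mogluhen, tadil → tadilen) add -en.
The other pattern: stems ending in a vowel repeat the first consonant+vowel as a prefix.
So megfahdeh → megfahdehen.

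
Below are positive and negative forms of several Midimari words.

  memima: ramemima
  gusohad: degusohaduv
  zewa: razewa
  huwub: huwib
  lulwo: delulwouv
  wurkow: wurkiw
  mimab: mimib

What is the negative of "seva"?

raseva

"seva" ends in -a. The stems ending in -a (memima → ramemima, zewa → razewa) add the prefix ra-.
The other patterns: stems ending in -d or -o add de- … -uv around the stem; stems ending in -b or -w change the last vowel to 'i'.
So seva → raseva.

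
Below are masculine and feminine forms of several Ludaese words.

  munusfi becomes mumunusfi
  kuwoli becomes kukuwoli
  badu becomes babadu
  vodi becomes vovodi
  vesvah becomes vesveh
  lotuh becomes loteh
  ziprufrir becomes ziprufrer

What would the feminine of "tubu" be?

tutubu

badu and lotuh both have last vowel 'u' yet inflect differently (babadu, loteh), so the last vowel is not what conditions the rule; whether the stem ends in a vowel or a consonant is.
"tubu" ends in a vowel. The stems ending in a vowel (munusfi → mumunusfi, kuwoli → kukuwoli, badu → babadu) repeat the first consonant+vowel as a prefix.
The other pattern: stems ending in a consonant change the last vowel to 'e'.
So tubu → tutubu.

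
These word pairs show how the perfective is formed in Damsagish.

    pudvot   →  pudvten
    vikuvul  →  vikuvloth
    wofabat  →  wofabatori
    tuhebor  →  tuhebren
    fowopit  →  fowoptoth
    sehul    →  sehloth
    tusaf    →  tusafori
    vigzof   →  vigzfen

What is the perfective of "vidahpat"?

"vidahpat" has last vowel 'a'. The stems whose last vowel is 'a' (wofabat → wofabatori, tusaf → tusafori) add -ori.
So vidahpat → vidahpatori.

vidahpatori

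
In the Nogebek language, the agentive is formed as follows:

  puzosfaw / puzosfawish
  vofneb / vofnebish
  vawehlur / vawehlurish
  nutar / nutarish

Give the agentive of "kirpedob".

kirpedobish

Every pair shown (puzosfaw → puzosfawish, vofneb → vofnebish, vawehlur → vawehlurish, …) follows the same rule: add -ish.
So kirpedob → kirpedobish.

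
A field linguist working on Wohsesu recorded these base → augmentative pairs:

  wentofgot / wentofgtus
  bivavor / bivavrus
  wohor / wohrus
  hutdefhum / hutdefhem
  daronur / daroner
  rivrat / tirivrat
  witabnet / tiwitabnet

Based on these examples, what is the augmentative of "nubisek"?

tinubisek

bivavor and daronur both end in -r yet inflect differently (bivavrus, daroner), so the final letter is not what conditions the rule; the last vowel is.
"nubisek" has last vowel 'e'. The one such stem in the data (witabnet → tiwitabnet) adds the prefix ti-, so the same rule applies.
So nubisek → tinubisek.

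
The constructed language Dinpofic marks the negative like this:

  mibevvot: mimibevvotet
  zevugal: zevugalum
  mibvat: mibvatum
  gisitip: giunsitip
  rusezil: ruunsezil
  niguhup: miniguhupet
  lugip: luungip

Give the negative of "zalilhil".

rusezil and zevugal both end in -l yet inflect differently (ruunsezil, zevugalum), so the final letter is not what conditions the rule; the last vowel is.
"zalilhil" has last vowel 'i'. The stems whose last vowel is 'i' (gisitip → giunsitip, rusezil → ruunsezil, lugip → luungip) insert -un- after the first vowel.
The other patterns: stems whose last vowel is 'a' add -um; stems whose last vowel is 'o' or 'u' add mi- … -et around the stem.
So zalilhil → zaunlilhil.

zaunlilhil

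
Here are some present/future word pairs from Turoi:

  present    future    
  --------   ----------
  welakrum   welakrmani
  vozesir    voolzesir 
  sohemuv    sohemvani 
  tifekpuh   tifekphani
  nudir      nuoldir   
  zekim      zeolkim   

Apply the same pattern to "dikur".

dikrani

zekim and welakrum both end in -m yet inflect differently (zeolkim, welakrmani), so the final letter is not what conditions the rule; the last vowel is.
"dikur" has last vowel 'u'. The stems whose last vowel is 'u' (tifekpuh → tifekphani, sohemuv → sohemvani, welakrum → welakrmani) delete the last vowel and add -ani.
So dikur → dikrani.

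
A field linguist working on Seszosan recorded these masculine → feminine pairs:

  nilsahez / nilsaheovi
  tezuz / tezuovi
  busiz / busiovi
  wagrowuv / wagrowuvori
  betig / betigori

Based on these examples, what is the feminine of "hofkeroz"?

tezuz and wagrowuv both have last vowel 'u' yet inflect differently (tezuovi, wagrowuvori), so the last vowel is not what conditions the rule; the final letter is.
"hofkeroz" ends in -z. The stems ending in -z (nilsahez → nilsaheovi, tezuz → tezuovi, busiz → busiovi) drop the final letter and add -ovi.
The other pattern: stems ending in -g or -v add -ori.
So hofkeroz → hofkeroovi.

hofkeroovi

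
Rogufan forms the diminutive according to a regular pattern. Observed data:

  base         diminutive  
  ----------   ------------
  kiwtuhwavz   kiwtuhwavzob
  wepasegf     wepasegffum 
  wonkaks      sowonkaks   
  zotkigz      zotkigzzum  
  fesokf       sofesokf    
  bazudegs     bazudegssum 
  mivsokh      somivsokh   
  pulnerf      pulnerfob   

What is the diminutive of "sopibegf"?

"sopibegf" has second-to-last letter 'g'. The stems whose second-to-last letter is 'g' (wepasegf → wepasegffum, bazudegs → bazudegssum, zotkigz → zotkigzzum) double the final consonant and add -um.
The other patterns: stems whose second-to-last letter is 'k' add the prefix so-; stems whose second-to-last letter is 'r' or 'v' add -ob.
So sopibegf → sopibegffum.

sopibegffum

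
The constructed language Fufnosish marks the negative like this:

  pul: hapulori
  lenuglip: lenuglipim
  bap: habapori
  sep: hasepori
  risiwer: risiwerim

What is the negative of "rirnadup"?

rirnadupim

bap and lenuglip both end in -p yet inflect differently (habapori, lenuglipim), so the final letter is not what conditions the rule; the number of vowels is.
"rirnadup" has 3 vowels. The stems with 3 vowels (lenuglip → lenuglipim, risiwer → risiwerim) add -im.
So rirnadup → rirnadupim.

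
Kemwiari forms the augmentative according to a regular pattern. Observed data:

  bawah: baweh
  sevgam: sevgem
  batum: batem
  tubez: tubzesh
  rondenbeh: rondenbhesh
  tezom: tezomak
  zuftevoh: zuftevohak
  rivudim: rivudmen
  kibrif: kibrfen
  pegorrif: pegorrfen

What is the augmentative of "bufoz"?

"bufoz" has last vowel 'o'. The stems whose last vowel is 'o' (tezom → tezomak, zuftevoh → zuftevohak) add -ak.
So bufoz → bufozak.

bufozak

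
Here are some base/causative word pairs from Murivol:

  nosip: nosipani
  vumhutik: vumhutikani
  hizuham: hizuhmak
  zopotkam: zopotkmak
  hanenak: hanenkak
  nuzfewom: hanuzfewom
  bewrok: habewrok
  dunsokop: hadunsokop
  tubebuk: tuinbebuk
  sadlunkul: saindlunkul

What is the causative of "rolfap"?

vumhutik and hanenak both end in -k yet inflect differently (vumhutikani, hanenkak), so the final letter is not what conditions the rule; the last vowel is.
"rolfap" has last vowel 'a'. The stems whose last vowel is 'a' (hizuham → hizuhmak, zopotkam → zopotkmak, hanenak → hanenkak) delete the last vowel and add -ak.
The other patterns: stems whose last vowel is 'i' add -ani; stems whose last vowel is 'o' add the prefix ha-; stems whose last vowel is 'u' insert -in- after the first vowel.
So rolfap → rolfpak.

rolfpak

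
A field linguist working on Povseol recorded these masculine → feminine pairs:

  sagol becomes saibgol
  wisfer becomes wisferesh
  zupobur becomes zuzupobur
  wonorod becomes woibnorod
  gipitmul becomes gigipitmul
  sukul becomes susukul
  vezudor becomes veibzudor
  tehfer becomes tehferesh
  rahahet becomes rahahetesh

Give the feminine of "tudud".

tutudud

wisfer and vezudor both end in -r yet inflect differently (wisferesh, veibzudor), so the final letter is not what conditions the rule; the last vowel is.
"tudud" has last vowel 'u'. The stems whose last vowel is 'u' (sukul → susukul, zupobur → zuzupobur, gipitmul → gigipitmul) repeat the first consonant+vowel as a prefix.
The other patterns: stems whose last vowel is 'e' add -esh; stems whose last vowel is 'o' insert -ib- after the first vowel.
So tudud → tutudud.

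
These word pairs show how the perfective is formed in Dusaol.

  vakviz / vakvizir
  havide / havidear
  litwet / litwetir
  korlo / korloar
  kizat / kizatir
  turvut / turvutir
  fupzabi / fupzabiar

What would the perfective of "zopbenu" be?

zopbenuar

vakviz and fupzabi both have last vowel 'i' yet inflect differently (vakvizir, fupzabiar), so the last vowel is not what conditions the rule; whether the stem ends in a vowel or a consonant is.
"zopbenu" ends in a vowel. The stems ending in a vowel (fupzabi → fupzabiar, havide → havidear, korlo → korloar) add -ar.
So zopbenu → zopbenuar.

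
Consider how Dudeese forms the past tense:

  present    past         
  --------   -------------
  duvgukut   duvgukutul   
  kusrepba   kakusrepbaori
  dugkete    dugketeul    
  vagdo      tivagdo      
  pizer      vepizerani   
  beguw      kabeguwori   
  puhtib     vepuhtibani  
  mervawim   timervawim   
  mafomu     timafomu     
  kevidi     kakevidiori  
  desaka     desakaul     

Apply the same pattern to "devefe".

devefeul

desaka and kusrepba both end in -a yet inflect differently (desakaul, kakusrepbaori), so the final letter is not what conditions the rule; the first letter is.
"devefe" begins with d-. The stems beginning with d- (dugkete → dugketeul, desaka → desakaul, duvgukut → duvgukutul) add -ul.
The other patterns: stems beginning with p- add ve- … -ani around the stem; stems beginning with m- or v- add the prefix ti-; stems beginning with b- or k- add ka- … -ori around the stem.
So devefe → devefeul.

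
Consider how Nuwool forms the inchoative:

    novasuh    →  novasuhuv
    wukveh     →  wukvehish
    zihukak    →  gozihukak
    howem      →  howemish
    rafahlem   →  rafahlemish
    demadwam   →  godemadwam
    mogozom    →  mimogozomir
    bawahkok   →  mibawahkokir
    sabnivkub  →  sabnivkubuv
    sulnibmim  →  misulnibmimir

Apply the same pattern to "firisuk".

demadwam and rafahlem both end in -m yet inflect differently (godemadwam, rafahlemish), so the final letter is not what conditions the rule; the last vowel is.
"firisuk" has last vowel 'u'. The stems whose last vowel is 'u' (novasuh → novasuhuv, sabnivkub → sabnivkubuv) add -uv.
The other patterns: stems whose last vowel is 'a' add the prefix go-; stems whose last vowel is 'e' add -ish; stems whose last vowel is 'i' or 'o' add mi- … -ir around the stem.
So firisuk → firisukuv.

firisukuv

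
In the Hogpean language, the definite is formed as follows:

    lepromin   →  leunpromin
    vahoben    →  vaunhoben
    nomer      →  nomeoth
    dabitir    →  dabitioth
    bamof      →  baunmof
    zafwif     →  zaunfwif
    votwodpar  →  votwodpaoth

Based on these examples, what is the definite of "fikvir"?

fikvioth

nomer and vahoben both have last vowel 'e' yet inflect differently (nomeoth, vaunhoben), so the last vowel is not what conditions the rule; the final letter is.
"fikvir" ends in -r. The stems ending in -r (nomer → nomeoth, votwodpar → votwodpaoth, dabitir → dabitioth) drop the final letter and add -oth.
So fikvir → fikvioth.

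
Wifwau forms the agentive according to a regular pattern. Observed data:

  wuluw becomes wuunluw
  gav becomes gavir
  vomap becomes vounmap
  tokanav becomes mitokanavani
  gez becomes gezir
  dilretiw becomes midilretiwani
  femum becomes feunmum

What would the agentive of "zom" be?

zomir

gav and tokanav both end in -v yet inflect differently (gavir, mitokanavani), so the final letter is not what conditions the rule; the number of vowels is.
"zom" has 1 vowel. The stems with 1 vowel (gez → gezir, gav → gavir) add -ir.
So zom → zomir.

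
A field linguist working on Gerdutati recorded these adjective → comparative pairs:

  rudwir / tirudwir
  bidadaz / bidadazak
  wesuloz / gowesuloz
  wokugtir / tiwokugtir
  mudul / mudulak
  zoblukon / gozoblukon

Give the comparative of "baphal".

wesuloz and bidadaz both end in -z yet inflect differently (gowesuloz, bidadazak), so the final letter is not what conditions the rule; the last vowel is.
"baphal" has last vowel 'a'. The one such stem in the data (bidadaz → bidadazak) adds -ak, so the same rule applies.
So baphal → baphalak.

baphalak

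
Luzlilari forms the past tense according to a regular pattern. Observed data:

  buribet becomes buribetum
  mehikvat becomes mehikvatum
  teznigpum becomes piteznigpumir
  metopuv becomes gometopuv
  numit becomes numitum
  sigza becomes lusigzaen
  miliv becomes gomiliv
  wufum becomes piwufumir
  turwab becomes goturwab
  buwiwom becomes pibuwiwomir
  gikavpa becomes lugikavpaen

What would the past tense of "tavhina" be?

lutavhinaen

gikavpa and mehikvat both have last vowel 'a' yet inflect differently (lugikavpaen, mehikvatum), so the last vowel is not what conditions the rule; the final letter is.
"tavhina" ends in -a. The stems ending in -a (gikavpa → lugikavpaen, sigza → lusigzaen) add lu- … -en around the stem.
The other patterns: stems ending in -m add pi- … -ir around the stem; stems ending in -t add -um; stems ending in -b or -v add the prefix go-.
So tavhina → lutavhinaen.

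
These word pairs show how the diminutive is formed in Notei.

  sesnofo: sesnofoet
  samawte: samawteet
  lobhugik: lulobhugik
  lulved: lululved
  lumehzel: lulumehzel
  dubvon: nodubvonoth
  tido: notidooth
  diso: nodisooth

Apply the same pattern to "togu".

sesnofo and tido both end in -o yet inflect differently (sesnofoet, notidooth), so the final letter is not what conditions the rule; the first letter is.
"togu" begins with t-. The one such stem in the data (tido → notidooth) adds no- … -oth around the stem, so the same rule applies.
The other patterns: stems beginning with s- add -et; stems beginning with l- add the prefix lu-.
So togu → notoguoth.

notoguoth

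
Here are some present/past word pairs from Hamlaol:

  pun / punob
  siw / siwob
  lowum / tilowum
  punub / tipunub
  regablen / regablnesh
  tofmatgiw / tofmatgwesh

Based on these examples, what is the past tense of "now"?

pun and regablen both end in -n yet inflect differently (punob, regablnesh), so the final letter is not what conditions the rule; the number of vowels is.
"now" has 1 vowel. The stems with 1 vowel (pun → punob, siw → siwob) add -ob.
So now → nowob.

nowob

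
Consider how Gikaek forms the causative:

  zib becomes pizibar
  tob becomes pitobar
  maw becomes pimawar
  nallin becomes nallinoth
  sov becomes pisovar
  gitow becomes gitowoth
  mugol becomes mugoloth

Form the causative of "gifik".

gifikoth

maw and gitow both end in -w yet inflect differently (pimawar, gitowoth), so the final letter is not what conditions the rule; the number of vowels is.
"gifik" has 2 vowels. The stems with 2 vowels (nallin → nallinoth, gitow → gitowoth, mugol → mugoloth) add -oth.
So gifik → gifikoth.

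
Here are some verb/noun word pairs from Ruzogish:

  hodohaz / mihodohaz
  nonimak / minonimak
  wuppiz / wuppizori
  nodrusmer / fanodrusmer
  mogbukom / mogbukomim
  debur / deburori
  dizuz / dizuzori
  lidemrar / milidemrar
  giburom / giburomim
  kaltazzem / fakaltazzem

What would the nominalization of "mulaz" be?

mimulaz

giburom and kaltazzem both end in -m yet inflect differently (giburomim, fakaltazzem), so the final letter is not what conditions the rule; the last vowel is.
"mulaz" has last vowel 'a'. The stems whose last vowel is 'a' (lidemrar → milidemrar, hodohaz → mihodohaz, nonimak → minonimak) add the prefix mi-.
So mulaz → mimulaz.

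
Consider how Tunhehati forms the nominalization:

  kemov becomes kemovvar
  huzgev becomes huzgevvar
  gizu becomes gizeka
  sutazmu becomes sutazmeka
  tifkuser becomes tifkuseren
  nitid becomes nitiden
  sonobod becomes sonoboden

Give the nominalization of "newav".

huzgev and tifkuser both have last vowel 'e' yet inflect differently (huzgevvar, tifkuseren), so the last vowel is not what conditions the rule; the final letter is.
"newav" ends in -v. The stems ending in -v (kemov → kemovvar, huzgev → huzgevvar) double the final consonant and add -ar.
The other patterns: stems ending in -u drop the final letter and add -eka; stems ending in -d or -r add -en.
So newav → newavvar.

newavvar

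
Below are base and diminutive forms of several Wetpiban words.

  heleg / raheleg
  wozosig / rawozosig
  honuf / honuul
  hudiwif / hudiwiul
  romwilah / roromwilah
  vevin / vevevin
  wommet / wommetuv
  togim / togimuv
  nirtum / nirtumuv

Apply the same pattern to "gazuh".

gagazuh

wozosig and hudiwif both have last vowel 'i' yet inflect differently (rawozosig, hudiwiul), so the last vowel is not what conditions the rule; the final letter is.
"gazuh" ends in -h. The one such stem in the data (romwilah → roromwilah) repeats the first consonant+vowel as a prefix (as does vevin), so the same rule applies.
The other patterns: stems ending in -g add the prefix ra-; stems ending in -f drop the final letter and add -ul; stems ending in -m or -t add -uv.
So gazuh → gagazuh.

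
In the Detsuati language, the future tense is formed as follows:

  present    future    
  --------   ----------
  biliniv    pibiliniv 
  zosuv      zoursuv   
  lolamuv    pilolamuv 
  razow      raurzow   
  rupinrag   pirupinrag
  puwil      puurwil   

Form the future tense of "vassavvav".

zosuv and lolamuv both end in -v yet inflect differently (zoursuv, pilolamuv), so the final letter is not what conditions the rule; the number of vowels is.
"vassavvav" has 3 vowels. The stems with 3 vowels (lolamuv → pilolamuv, rupinrag → pirupinrag, biliniv → pibiliniv) add the prefix pi-.
So vassavvav → pivassavvav.

pivassavvav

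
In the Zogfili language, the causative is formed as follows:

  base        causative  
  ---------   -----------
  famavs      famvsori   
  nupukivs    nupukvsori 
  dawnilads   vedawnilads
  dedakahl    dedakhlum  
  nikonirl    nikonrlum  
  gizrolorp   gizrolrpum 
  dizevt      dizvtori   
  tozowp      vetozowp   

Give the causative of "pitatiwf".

famavs and dawnilads both end in -s yet inflect differently (famvsori, vedawnilads), so the final letter is not what conditions the rule; the second-to-last letter is.
"pitatiwf" has second-to-last letter 'w'. The one such stem in the data (tozowp → vetozowp) adds the prefix ve-, so the same rule applies.
The other patterns: stems whose second-to-last letter is 'v' delete the last vowel and add -ori; stems whose second-to-last letter is 'h' or 'r' delete the last vowel and add -um.
So pitatiwf → vepitatiwf.

vepitatiwf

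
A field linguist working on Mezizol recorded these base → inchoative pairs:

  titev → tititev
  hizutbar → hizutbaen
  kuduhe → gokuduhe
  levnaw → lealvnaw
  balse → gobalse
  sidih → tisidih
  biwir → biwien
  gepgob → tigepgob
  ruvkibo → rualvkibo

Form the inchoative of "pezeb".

levnaw and hizutbar both have last vowel 'a' yet inflect differently (lealvnaw, hizutbaen), so the last vowel is not what conditions the rule; the final letter is.
"pezeb" ends in -b. The one such stem in the data (gepgob → tigepgob) adds the prefix ti-, so the same rule applies.
So pezeb → tipezeb.

tipezeb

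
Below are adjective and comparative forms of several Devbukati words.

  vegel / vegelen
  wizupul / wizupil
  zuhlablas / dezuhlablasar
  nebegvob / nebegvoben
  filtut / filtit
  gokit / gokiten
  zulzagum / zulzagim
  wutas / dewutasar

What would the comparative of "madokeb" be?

wizupul and vegel both end in -l yet inflect differently (wizupil, vegelen), so the final letter is not what conditions the rule; the last vowel is.
"madokeb" has last vowel 'e'. The one such stem in the data (vegel → vegelen) adds -en, so the same rule applies.
So madokeb → madokeben.

madokeben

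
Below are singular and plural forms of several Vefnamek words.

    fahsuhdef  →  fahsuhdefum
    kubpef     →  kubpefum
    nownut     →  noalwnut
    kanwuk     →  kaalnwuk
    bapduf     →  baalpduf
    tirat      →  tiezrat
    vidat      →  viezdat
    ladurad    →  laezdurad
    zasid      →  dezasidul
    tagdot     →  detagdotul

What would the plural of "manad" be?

maeznad

fahsuhdef and bapduf both end in -f yet inflect differently (fahsuhdefum, baalpduf), so the final letter is not what conditions the rule; the last vowel is.
"manad" has last vowel 'a'. The stems whose last vowel is 'a' (tirat → tiezrat, vidat → viezdat, ladurad → laezdurad) insert -ez- after the first vowel.
So manad → maeznad.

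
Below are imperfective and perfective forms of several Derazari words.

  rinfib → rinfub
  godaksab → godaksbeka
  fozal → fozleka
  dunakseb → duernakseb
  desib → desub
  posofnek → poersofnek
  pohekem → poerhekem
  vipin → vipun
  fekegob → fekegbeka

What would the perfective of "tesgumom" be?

"tesgumom" has last vowel 'o'. The one such stem in the data (fekegob → fekegbeka) deletes the last vowel and adds -eka (as do godaksab, fozal), so the same rule applies.
The other patterns: stems whose last vowel is 'i' change the last vowel to 'u'; stems whose last vowel is 'e' insert -er- after the first vowel.
So tesgumom → tesgummeka.

tesgummeka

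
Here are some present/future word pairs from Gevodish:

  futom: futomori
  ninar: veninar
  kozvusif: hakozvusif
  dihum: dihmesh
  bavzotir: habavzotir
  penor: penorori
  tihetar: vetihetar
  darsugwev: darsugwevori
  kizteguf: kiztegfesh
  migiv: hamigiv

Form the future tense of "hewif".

hahewif

dihum and futom both end in -m yet inflect differently (dihmesh, futomori), so the final letter is not what conditions the rule; the last vowel is.
"hewif" has last vowel 'i'. The stems whose last vowel is 'i' (bavzotir → habavzotir, kozvusif → hakozvusif, migiv → hamigiv) add the prefix ha-.
So hewif → hahewif.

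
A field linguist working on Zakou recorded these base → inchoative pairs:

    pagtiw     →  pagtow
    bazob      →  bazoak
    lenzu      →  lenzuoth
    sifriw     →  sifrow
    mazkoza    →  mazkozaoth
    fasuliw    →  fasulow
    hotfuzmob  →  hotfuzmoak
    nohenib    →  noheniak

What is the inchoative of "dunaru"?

nohenib and sifriw both have last vowel 'i' yet inflect differently (noheniak, sifrow), so the last vowel is not what conditions the rule; the final letter is.
"dunaru" ends in -u. The one such stem in the data (lenzu → lenzuoth) adds -oth, so the same rule applies.
The other patterns: stems ending in -b drop the final letter and add -ak; stems ending in -w change the last vowel to 'o'.
So dunaru → dunaruoth.

dunaruoth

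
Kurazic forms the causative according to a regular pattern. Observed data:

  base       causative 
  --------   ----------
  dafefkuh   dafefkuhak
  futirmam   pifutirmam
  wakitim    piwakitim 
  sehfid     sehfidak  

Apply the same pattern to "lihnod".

lihnodak

sehfid and wakitim both have last vowel 'i' yet inflect differently (sehfidak, piwakitim), so the last vowel is not what conditions the rule; the final letter is.
"lihnod" ends in -d. The one such stem in the data (sehfid → sehfidak) adds -ak, so the same rule applies.
The other pattern: stems ending in -m add the prefix pi-.
So lihnod → lihnodak.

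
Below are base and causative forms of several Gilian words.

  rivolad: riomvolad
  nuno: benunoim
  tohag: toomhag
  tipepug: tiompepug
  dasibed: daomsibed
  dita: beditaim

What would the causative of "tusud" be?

"tusud" ends in a consonant. The stems ending in a consonant (tohag → toomhag, tipepug → tiompepug, rivolad → riomvolad) insert -om- after the first vowel.
So tusud → tuomsud.

tuomsud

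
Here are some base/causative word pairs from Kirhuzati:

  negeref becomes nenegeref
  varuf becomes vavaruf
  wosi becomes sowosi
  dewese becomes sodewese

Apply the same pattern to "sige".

sosige

negeref and dewese both have last vowel 'e' yet inflect differently (nenegeref, sodewese), so the last vowel is not what conditions the rule; whether the stem ends in a vowel or a consonant is.
"sige" ends in a vowel. The stems ending in a vowel (wosi → sowosi, dewese → sodewese) add the prefix so-.
So sige → sosige.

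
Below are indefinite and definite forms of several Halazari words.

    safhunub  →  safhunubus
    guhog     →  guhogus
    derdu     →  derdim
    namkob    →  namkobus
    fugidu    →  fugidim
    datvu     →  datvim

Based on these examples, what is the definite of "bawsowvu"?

bawsowvim

"bawsowvu" ends in -u. The stems ending in -u (derdu → derdim, datvu → datvim, fugidu → fugidim) drop the final letter and add -im.
The other pattern: stems ending in -b or -g add -us.
So bawsowvu → bawsowvim.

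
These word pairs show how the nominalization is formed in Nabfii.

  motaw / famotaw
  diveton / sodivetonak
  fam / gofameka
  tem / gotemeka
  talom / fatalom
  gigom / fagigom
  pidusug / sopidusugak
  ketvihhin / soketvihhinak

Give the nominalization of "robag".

farobag

"robag" has 2 vowels. The stems with 2 vowels (talom → fatalom, gigom → fagigom, motaw → famotaw) add the prefix fa-.
The other patterns: stems with 1 vowel add go- … -eka around the stem; stems with 3 vowels add so- … -ak around the stem.
So robag → farobag.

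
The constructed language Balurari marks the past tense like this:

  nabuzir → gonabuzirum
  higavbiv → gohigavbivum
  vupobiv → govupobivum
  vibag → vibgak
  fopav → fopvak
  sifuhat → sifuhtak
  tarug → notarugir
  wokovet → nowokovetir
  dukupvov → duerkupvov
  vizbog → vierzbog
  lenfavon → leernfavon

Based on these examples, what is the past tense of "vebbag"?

vebbgak

"vebbag" has last vowel 'a'. The stems whose last vowel is 'a' (vibag → vibgak, fopav → fopvak, sifuhat → sifuhtak) delete the last vowel and add -ak.
The other patterns: stems whose last vowel is 'i' add go- … -um around the stem; stems whose last vowel is 'e' or 'u' add no- … -ir around the stem; stems whose last vowel is 'o' insert -er- after the first vowel.
So vebbag → vebbgak.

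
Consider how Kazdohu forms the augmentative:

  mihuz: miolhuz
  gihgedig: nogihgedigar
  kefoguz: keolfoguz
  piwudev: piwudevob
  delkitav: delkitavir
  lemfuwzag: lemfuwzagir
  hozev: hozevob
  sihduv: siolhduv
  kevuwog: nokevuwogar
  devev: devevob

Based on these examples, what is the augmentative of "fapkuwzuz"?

faolpkuwzuz

"fapkuwzuz" has last vowel 'u'. The stems whose last vowel is 'u' (kefoguz → keolfoguz, sihduv → siolhduv, mihuz → miolhuz) insert -ol- after the first vowel.
The other patterns: stems whose last vowel is 'a' add -ir; stems whose last vowel is 'e' add -ob; stems whose last vowel is 'i' or 'o' add no- … -ar around the stem.
So fapkuwzuz → faolpkuwzuz.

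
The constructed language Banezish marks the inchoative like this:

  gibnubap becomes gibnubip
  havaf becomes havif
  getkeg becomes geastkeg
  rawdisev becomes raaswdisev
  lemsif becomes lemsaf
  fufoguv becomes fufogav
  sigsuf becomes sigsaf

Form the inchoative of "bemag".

havaf and lemsif both end in -f yet inflect differently (havif, lemsaf), so the final letter is not what conditions the rule; the last vowel is.
"bemag" has last vowel 'a'. The stems whose last vowel is 'a' (gibnubap → gibnubip, havaf → havif) change the last vowel to 'i'.
The other patterns: stems whose last vowel is 'e' insert -as- after the first vowel; stems whose last vowel is 'i' or 'u' change the last vowel to 'a'.
So bemag → bemig.

bemig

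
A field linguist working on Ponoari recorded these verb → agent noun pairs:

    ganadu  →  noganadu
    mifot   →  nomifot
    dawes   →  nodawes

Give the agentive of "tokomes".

notokomes

Every pair shown (ganadu → noganadu, mifot → nomifot, dawes → nodawes) follows the same rule: add the prefix no-.
So tokomes → notokomes.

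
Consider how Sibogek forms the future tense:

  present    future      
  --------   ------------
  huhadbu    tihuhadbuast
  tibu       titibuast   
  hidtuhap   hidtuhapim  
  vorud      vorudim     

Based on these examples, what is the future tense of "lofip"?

huhadbu and vorud both have last vowel 'u' yet inflect differently (tihuhadbuast, vorudim), so the last vowel is not what conditions the rule; the final letter is.
"lofip" ends in -p. The one such stem in the data (hidtuhap → hidtuhapim) adds -im, so the same rule applies.
So lofip → lofipim.

lofipim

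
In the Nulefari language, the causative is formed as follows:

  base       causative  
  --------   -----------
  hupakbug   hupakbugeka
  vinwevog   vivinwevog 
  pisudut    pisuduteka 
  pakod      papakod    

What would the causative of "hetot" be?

hehetot

hupakbug and vinwevog both end in -g yet inflect differently (hupakbugeka, vivinwevog), so the final letter is not what conditions the rule; the last vowel is.
"hetot" has last vowel 'o'. The stems whose last vowel is 'o' (vinwevog → vivinwevog, pakod → papakod) repeat the first consonant+vowel as a prefix.
So hetot → hehetot.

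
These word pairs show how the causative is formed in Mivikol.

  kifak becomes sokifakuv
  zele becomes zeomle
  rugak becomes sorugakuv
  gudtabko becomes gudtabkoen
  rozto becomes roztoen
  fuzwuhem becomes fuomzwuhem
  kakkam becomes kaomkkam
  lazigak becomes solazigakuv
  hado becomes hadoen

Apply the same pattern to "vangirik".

"vangirik" ends in -k. The stems ending in -k (kifak → sokifakuv, lazigak → solazigakuv, rugak → sorugakuv) add so- … -uv around the stem.
The other patterns: stems ending in -o add -en; stems ending in -e or -m insert -om- after the first vowel.
So vangirik → sovangirikuv.

sovangirikuv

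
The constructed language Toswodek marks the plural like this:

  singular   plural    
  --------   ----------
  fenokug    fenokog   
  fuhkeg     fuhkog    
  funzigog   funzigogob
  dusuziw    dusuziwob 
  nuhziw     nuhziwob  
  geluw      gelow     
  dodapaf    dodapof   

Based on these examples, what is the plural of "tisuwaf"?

tisuwof

funzigog and fenokug both end in -g yet inflect differently (funzigogob, fenokog), so the final letter is not what conditions the rule; the last vowel is.
"tisuwaf" has last vowel 'a'. The one such stem in the data (dodapaf → dodapof) changes the last vowel to 'o' (as do fenokug, fuhkeg), so the same rule applies.
So tisuwaf → tisuwof.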